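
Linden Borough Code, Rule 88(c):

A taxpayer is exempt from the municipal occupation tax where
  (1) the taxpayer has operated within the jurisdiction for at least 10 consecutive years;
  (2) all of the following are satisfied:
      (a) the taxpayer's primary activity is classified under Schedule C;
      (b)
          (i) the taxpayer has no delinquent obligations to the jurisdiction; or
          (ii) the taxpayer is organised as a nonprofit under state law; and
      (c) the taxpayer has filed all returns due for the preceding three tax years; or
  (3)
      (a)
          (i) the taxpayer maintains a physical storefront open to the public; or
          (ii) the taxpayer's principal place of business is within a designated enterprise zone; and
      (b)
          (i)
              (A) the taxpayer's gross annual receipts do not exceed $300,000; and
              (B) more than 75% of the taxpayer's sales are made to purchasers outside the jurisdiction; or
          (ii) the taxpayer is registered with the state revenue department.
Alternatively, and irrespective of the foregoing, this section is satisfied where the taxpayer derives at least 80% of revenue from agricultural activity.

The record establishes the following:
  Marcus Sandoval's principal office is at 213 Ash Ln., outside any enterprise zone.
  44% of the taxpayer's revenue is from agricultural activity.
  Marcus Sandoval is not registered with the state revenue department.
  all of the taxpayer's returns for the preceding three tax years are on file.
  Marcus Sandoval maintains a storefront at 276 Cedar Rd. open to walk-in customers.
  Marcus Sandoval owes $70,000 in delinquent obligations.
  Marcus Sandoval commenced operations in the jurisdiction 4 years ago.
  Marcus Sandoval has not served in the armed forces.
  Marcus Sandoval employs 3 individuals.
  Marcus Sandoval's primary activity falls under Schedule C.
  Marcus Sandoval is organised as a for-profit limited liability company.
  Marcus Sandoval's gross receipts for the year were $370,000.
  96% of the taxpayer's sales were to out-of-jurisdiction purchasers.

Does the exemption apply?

No — not exempt.

(1) ≥ 10 yrs in jurisdiction — not satisfied.
(a) Schedule C activity — met.
(i) no delinquency — not met.
(ii) nonprofit — not satisfied.
So (b) is not satisfied (F OR F).
(c) returns current — holds.
(2): T AND F AND T → false.
(i) has storefront — holds.
(ii) in enterprise zone — fails.
So (a) is satisfied (T OR F).
(A) receipts ≤ $300,000 — not satisfied.
(B) >75% out-of-jur. sales — met.
(i) = F AND T = false.
(ii) state-registered — fails.
(b): F OR F → false.
(3) = T AND F = false.
Overall: F OR F OR F → false.
Exception (≥80% agricultural) — not satisfied.
Result: main false OR exception false → false.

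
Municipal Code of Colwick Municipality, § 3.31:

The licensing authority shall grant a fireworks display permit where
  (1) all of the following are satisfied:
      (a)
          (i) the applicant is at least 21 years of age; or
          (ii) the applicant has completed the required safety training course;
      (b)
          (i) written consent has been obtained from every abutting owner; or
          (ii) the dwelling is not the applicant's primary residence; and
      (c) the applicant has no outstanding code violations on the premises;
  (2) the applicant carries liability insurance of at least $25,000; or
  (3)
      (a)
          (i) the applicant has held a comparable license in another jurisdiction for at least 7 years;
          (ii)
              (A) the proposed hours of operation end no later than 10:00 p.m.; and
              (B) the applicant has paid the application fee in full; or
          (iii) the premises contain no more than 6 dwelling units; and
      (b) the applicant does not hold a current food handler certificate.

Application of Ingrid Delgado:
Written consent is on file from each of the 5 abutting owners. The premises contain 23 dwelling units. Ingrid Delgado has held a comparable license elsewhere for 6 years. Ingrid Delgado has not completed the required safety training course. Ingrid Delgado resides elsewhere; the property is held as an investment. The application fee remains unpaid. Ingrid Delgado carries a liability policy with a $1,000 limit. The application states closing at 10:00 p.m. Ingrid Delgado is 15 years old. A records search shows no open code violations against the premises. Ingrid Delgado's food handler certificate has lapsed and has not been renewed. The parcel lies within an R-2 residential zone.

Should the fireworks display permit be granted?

(i) age ≥ 21 — fails.
(ii) safety training — fails.
So (a) is not satisfied (F OR F).
(i) all abutters consent — holds.
(ii) not (primary residence) — holds.
(b) = T OR T = true.
(c) no code violations — satisfied.
(1): F AND T AND T → false.
(2) insurance ≥ $25,000 — not satisfied.
(i) prior license ≥ 7 yr — not met.
(A) closes by 10 p.m. — satisfied.
(B) fee paid — fails.
(ii) = T AND F = false.
(iii) ≤ 6 units — not met.
So (a) is not satisfied (F OR F OR F).
(b) not (food handler cert.) — met.
(3) = F AND T = false.
Overall = F OR F OR F = false.

No — denied.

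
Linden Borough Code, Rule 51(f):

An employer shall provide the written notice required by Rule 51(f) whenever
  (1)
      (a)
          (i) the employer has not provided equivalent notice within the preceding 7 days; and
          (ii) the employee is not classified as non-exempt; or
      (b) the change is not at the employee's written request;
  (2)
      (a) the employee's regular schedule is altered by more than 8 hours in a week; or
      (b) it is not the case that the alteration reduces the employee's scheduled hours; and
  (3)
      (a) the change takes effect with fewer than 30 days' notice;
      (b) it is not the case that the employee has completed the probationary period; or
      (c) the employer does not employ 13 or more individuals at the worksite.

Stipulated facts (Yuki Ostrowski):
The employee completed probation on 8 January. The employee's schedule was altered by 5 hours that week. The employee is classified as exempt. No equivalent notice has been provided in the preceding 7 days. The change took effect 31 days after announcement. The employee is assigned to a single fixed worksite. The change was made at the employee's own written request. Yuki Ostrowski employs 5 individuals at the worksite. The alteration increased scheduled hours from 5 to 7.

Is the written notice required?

(i) no recent notice — satisfied.
(ii) not (non-exempt) — satisfied.
(a): T AND T → true.
(b) not employee-requested — not satisfied.
So (1) is satisfied (T OR F).
(a) schedule shift > 8h — not met.
(b) not (hours reduced) — satisfied.
(2): F OR T → true.
(a) < 30 days' notice — not met.
(b) not (past probation) — fails.
(c) not (≥ 13 at site) — met.
(3) = F OR F OR T = true.
So Overall is satisfied (T AND T AND T).

Yes — required.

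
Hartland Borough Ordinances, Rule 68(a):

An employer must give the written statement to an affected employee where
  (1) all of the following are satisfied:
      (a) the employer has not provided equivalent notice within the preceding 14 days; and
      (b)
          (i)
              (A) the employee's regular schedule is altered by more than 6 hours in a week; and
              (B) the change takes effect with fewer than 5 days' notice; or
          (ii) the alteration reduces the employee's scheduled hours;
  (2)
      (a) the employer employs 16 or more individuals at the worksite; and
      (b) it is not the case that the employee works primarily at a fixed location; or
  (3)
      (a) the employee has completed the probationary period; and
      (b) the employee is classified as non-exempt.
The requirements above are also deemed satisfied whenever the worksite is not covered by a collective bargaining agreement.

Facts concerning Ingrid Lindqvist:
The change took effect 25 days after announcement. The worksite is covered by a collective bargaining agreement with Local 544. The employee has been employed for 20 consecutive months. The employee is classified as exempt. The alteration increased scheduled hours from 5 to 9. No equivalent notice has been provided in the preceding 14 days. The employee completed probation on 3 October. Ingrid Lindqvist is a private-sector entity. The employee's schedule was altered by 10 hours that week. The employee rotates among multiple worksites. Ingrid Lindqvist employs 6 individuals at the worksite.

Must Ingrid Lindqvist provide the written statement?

No — not required.

(a) no recent notice — satisfied.
(A) schedule shift > 6h — holds.
(B) < 5 days' notice — not satisfied.
(i) = T AND F = false.
(ii) hours reduced — not met.
(b) = F OR F = false.
So (1) is not satisfied (T AND F).
(a) ≥ 16 at site — not met.
(b) not (fixed location) — satisfied.
(2) = F AND T = false.
(a) past probation — satisfied.
(b) non-exempt — not met.
(3) = T AND F = false.
So Overall is not satisfied (F OR F OR F).
Exception (no CBA) — not satisfied.
Result: main false OR exception false → false.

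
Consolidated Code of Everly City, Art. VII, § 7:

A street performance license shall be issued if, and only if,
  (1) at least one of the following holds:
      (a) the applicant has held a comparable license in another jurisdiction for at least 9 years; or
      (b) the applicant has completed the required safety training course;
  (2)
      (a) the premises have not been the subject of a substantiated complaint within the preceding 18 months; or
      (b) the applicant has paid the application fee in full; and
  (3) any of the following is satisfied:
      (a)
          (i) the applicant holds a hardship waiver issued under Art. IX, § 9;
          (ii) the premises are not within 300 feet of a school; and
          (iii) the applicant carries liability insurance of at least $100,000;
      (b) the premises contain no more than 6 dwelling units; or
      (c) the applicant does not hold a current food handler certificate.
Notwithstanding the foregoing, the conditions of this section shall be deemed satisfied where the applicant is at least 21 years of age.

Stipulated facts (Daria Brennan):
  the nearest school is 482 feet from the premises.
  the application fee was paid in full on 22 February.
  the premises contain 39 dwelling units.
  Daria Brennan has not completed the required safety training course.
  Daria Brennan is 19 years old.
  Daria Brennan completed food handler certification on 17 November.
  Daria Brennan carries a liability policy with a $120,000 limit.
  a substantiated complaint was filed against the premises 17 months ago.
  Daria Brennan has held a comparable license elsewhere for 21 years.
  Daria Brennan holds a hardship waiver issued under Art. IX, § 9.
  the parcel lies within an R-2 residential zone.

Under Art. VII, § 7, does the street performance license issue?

Yes — granted.

(a) prior license ≥ 9 yr — met.
(b) safety training — not satisfied.
(1) = T OR F = true.
(a) no complaint in 18 mo. — not satisfied.
(b) fee paid — holds.
(2): F OR T → true.
(i) hardship waiver — satisfied.
(ii) ≥300 ft from school — holds.
(iii) insurance ≥ $100,000 — met.
(a): T AND T AND T → true.
(b) ≤ 6 units — fails.
(c) not (food handler cert.) — not met.
(3) = T OR F OR F = true.
Overall: T AND T AND T → true.
Exception (age ≥ 21) — not satisfied.
Result: main true OR exception false → true.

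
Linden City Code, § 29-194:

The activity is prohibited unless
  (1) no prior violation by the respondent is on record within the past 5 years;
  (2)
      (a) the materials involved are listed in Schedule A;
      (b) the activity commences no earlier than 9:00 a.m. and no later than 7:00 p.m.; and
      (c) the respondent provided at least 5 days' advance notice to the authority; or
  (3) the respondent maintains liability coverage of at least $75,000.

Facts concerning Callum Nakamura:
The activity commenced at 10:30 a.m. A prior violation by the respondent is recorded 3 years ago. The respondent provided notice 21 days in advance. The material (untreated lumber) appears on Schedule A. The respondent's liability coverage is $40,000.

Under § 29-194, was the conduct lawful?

(1) no prior violation — not satisfied.
(a) Schedule A material — met.
(b) start within hours — satisfied.
(c) ≥5 days' notice — met.
(2) = T AND T AND T = true.
(3) coverage ≥ $75,000 — not met.
Overall: F OR T OR F → true.

Yes — lawful.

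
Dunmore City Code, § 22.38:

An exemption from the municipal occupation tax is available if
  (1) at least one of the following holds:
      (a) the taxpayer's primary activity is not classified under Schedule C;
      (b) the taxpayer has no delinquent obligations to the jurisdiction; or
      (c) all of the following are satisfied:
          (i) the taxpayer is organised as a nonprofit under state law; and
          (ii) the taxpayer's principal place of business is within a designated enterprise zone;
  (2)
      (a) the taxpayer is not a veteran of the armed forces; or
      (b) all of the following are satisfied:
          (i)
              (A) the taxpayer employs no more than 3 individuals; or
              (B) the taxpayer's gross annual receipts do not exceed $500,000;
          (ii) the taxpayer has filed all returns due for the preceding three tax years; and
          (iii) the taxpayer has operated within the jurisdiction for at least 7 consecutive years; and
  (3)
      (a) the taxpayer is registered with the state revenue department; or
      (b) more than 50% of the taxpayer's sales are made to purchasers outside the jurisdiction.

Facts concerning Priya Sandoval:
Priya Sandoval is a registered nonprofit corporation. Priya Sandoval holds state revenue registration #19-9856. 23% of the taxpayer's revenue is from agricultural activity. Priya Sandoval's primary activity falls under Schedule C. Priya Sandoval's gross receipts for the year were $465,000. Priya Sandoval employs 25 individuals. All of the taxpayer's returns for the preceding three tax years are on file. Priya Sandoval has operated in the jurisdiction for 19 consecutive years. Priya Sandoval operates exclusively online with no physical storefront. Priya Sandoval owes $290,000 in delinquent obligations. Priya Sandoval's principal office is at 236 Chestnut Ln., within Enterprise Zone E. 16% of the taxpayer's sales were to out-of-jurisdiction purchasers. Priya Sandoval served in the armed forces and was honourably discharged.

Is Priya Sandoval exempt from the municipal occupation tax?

Yes — exempt.

(a) not (Schedule C activity) — not satisfied.
(b) no delinquency — not met.
(i) nonprofit — met.
(ii) in enterprise zone — satisfied.
So (c) is satisfied (T AND T).
(1) = F OR F OR T = true.
(a) not (veteran) — not satisfied.
(A) ≤ 3 employees — not satisfied.
(B) receipts ≤ $500,000 — holds.
(i) = F OR T = true.
(ii) returns current — satisfied.
(iii) ≥ 7 yrs in jurisdiction — holds.
(b) = T AND T AND T = true.
(2): F OR T → true.
(a) state-registered — met.
(b) >50% out-of-jur. sales — fails.
(3) = T OR F = true.
Overall: T AND T AND T → true.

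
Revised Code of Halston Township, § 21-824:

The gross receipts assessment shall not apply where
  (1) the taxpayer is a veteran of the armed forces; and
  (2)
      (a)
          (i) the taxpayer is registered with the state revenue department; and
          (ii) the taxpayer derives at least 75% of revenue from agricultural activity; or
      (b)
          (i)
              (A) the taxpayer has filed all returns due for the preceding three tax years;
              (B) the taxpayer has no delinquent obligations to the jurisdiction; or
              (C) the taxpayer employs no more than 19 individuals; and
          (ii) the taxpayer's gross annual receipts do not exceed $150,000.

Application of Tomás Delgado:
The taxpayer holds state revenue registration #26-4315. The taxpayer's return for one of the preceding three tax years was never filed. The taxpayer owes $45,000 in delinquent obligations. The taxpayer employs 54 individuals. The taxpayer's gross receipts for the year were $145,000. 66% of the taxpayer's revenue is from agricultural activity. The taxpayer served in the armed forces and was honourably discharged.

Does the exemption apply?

(1) veteran — satisfied.
(i) state-registered — met.
(ii) ≥75% agricultural — not met.
So (a) is not satisfied (T AND F).
(A) returns current — not met.
(B) no delinquency — not satisfied.
(C) ≤ 19 employees — not met.
(i) = F OR F OR F = false.
(ii) receipts ≤ $150,000 — satisfied.
So (b) is not satisfied (F AND T).
(2): F OR F → false.
So Overall is not satisfied (T AND F).

No — not exempt.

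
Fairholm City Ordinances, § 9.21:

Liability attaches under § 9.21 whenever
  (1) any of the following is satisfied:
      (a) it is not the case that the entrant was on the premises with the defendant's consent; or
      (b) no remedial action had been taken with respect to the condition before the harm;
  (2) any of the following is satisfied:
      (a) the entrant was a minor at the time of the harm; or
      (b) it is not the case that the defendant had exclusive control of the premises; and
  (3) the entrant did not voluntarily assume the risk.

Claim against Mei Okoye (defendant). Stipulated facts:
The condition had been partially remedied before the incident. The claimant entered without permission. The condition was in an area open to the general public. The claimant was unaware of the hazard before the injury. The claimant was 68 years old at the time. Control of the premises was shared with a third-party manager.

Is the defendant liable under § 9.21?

Yes — liable.

(a) not (consent to enter) — holds.
(b) no remedial action — not met.
(1) = T OR F = true.
(a) entrant a minor — not satisfied.
(b) not (exclusive control) — satisfied.
(2) = F OR T = true.
(3) no assumed risk — holds.
Overall = T AND T AND T = true.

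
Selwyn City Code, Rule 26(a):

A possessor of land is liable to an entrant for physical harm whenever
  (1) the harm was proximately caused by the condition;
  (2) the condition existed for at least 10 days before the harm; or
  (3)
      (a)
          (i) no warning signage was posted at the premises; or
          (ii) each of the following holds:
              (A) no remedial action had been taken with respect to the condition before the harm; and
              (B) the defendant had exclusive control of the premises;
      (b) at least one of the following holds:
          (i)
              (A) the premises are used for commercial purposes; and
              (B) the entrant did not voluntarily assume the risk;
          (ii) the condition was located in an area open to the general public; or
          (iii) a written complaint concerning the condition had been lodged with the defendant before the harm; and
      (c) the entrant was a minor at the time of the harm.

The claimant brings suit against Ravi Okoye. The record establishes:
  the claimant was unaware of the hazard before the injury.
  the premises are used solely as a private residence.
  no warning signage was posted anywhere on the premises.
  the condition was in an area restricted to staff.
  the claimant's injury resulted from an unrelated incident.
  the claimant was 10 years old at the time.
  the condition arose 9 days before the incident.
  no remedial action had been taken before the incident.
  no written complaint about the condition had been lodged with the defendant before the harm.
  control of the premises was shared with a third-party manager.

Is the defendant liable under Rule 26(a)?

No — not liable.

(1) proximate cause — not satisfied.
(2) condition ≥10 days old — not met.
(i) no signage posted — holds.
(A) no remedial action — met.
(B) exclusive control — not met.
(ii): T AND F → false.
So (a) is satisfied (T OR F).
(A) commercial use — not satisfied.
(B) no assumed risk — met.
(i) = F AND T = false.
(ii) public area — not met.
(iii) complaint lodged — not satisfied.
(b): F OR F OR F → false.
(c) entrant a minor — holds.
(3): T AND F AND T → false.
Overall = F OR F OR F = false.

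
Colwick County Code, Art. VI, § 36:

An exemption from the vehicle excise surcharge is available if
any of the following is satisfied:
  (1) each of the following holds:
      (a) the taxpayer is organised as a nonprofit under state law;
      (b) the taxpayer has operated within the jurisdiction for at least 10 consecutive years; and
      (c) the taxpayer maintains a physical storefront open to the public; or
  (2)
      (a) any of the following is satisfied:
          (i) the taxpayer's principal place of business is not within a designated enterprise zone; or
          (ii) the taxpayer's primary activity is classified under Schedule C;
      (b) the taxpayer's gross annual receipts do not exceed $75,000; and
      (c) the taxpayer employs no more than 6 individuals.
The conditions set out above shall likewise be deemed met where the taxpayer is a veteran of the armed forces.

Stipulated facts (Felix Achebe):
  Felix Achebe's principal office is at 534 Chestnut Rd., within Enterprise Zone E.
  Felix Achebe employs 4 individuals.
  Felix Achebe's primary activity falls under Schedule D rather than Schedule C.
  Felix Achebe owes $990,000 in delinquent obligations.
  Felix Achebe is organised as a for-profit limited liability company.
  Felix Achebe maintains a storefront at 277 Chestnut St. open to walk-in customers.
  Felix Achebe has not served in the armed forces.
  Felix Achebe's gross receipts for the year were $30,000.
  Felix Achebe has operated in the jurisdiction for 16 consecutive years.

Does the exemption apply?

(a) nonprofit — not met.
(b) ≥ 10 yrs in jurisdiction — met.
(c) has storefront — satisfied.
(1) = F AND T AND T = false.
(i) not (in enterprise zone) — fails.
(ii) Schedule C activity — fails.
So (a) is not satisfied (F OR F).
(b) receipts ≤ $75,000 — satisfied.
(c) ≤ 6 employees — satisfied.
So (2) is not satisfied (F AND T AND T).
So Overall is not satisfied (F OR F).
Exception (veteran) — not satisfied.
Result: main false OR exception false → false.

No — not exempt.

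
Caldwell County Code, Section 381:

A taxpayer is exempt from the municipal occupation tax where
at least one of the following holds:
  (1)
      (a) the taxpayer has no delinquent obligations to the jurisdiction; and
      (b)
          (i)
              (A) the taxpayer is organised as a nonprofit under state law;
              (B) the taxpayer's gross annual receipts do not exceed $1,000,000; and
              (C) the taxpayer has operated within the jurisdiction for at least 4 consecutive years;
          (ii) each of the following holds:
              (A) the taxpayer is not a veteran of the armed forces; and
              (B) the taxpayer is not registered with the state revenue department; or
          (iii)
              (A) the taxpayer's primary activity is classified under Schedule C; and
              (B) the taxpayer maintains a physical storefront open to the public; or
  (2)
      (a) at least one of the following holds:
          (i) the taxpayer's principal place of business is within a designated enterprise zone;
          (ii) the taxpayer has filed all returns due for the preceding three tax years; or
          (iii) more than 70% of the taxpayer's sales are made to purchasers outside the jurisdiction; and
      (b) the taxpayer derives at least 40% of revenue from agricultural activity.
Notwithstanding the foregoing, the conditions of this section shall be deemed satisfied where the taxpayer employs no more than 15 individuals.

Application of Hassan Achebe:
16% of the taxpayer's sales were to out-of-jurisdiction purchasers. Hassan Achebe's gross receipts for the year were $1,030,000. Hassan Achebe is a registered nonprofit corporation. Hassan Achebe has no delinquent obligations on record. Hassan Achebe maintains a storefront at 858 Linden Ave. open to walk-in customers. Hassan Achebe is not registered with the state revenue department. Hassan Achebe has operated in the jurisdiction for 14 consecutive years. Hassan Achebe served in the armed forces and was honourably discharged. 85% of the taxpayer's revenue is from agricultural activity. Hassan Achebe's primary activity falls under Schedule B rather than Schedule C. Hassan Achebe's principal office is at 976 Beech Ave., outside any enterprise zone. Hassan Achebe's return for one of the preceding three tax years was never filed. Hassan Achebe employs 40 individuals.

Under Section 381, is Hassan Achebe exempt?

(a) no delinquency — satisfied.
(A) nonprofit — holds.
(B) receipts ≤ $1,000,000 — fails.
(C) ≥ 4 yrs in jurisdiction — satisfied.
(i) = T AND F AND T = false.
(A) not (veteran) — not satisfied.
(B) not (state-registered) — holds.
(ii): F AND T → false.
(A) Schedule C activity — not satisfied.
(B) has storefront — holds.
So (iii) is not satisfied (F AND T).
(b): F OR F OR F → false.
(1) = T AND F = false.
(i) in enterprise zone — not satisfied.
(ii) returns current — not met.
(iii) >70% out-of-jur. sales — not met.
So (a) is not satisfied (F OR F OR F).
(b) ≥40% agricultural — met.
(2) = F AND T = false.
So Overall is not satisfied (F OR F).
Exception (≤ 15 employees) — not satisfied.
Result: main false OR exception false → false.

No — not exempt.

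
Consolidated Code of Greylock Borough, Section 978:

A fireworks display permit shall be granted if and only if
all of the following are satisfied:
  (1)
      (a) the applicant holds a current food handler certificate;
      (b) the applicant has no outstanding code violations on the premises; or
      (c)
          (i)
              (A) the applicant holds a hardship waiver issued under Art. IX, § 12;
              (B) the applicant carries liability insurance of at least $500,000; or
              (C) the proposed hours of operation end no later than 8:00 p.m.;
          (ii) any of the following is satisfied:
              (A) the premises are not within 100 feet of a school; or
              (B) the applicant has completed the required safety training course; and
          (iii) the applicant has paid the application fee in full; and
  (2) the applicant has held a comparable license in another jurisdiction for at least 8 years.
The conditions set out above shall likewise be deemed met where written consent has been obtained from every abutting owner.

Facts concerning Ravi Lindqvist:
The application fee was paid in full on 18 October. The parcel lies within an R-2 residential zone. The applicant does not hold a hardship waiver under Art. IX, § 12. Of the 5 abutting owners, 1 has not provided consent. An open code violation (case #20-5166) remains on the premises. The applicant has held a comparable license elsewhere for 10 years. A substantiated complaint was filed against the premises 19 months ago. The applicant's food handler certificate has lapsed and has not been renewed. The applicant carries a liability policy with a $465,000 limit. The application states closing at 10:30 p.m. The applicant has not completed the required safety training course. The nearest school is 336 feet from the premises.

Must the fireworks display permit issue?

(a) food handler cert. — not met.
(b) no code violations — not satisfied.
(A) hardship waiver — not satisfied.
(B) insurance ≥ $500,000 — not met.
(C) closes by 8 p.m. — not satisfied.
So (i) is not satisfied (F OR F OR F).
(A) ≥100 ft from school — holds.
(B) safety training — not met.
(ii): T OR F → true.
(iii) fee paid — met.
So (c) is not satisfied (F AND T AND T).
(1) = F OR F OR F = false.
(2) prior license ≥ 8 yr — satisfied.
Overall = F AND T = false.
Exception (all abutters consent) — not satisfied.
Result: main false OR exception false → false.

No — denied.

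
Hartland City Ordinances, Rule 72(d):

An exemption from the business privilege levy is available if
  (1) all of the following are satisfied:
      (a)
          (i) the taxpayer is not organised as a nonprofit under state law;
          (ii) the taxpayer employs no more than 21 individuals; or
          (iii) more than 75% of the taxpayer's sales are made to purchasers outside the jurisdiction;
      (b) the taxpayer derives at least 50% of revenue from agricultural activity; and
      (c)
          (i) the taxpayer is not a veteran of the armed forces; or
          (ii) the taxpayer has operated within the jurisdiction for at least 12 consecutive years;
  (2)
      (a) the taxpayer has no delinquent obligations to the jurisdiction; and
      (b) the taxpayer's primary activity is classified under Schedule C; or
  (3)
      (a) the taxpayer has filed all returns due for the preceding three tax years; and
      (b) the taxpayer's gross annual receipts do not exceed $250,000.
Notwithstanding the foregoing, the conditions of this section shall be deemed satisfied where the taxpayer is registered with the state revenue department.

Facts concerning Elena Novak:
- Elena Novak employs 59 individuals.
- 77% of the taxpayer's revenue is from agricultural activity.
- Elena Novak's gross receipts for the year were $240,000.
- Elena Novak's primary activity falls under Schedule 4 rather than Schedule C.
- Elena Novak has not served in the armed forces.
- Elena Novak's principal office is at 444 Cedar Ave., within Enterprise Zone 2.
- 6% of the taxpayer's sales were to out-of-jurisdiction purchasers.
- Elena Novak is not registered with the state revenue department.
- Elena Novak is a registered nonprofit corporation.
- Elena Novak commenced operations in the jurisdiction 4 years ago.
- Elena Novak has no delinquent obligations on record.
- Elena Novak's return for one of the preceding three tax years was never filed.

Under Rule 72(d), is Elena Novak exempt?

(i) not (nonprofit) — not met.
(ii) ≤ 21 employees — not met.
(iii) >75% out-of-jur. sales — not satisfied.
(a): F OR F OR F → false.
(b) ≥50% agricultural — satisfied.
(i) not (veteran) — holds.
(ii) ≥ 12 yrs in jurisdiction — fails.
So (c) is satisfied (T OR F).
(1) = F AND T AND T = false.
(a) no delinquency — satisfied.
(b) Schedule C activity — not met.
So (2) is not satisfied (T AND F).
(a) returns current — not met.
(b) receipts ≤ $250,000 — met.
So (3) is not satisfied (F AND T).
So Overall is not satisfied (F OR F OR F).
Exception (state-registered) — not satisfied.
Result: main false OR exception false → false.

No — not exempt.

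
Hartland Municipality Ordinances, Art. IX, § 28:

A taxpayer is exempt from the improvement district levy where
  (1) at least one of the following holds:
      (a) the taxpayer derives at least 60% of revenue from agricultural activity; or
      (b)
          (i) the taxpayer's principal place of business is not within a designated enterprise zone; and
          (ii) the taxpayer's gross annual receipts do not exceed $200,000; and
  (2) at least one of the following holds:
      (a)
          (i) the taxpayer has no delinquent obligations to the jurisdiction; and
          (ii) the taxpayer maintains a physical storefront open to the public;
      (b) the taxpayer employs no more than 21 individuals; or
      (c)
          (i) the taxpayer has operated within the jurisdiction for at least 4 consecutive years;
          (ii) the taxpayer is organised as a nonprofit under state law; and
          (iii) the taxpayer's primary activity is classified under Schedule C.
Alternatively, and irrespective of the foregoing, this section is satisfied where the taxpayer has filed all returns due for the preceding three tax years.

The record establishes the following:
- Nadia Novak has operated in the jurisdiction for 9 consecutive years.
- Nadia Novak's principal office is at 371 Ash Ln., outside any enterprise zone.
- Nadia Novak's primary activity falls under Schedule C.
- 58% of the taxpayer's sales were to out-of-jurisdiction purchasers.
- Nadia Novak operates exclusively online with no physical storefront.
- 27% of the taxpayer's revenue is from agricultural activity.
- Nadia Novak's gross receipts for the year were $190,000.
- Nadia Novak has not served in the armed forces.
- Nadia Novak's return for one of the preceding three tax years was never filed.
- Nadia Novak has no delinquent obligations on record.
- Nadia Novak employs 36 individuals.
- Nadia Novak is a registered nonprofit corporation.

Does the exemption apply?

Yes — exempt.

(a) ≥60% agricultural — not met.
(i) not (in enterprise zone) — satisfied.
(ii) receipts ≤ $200,000 — satisfied.
So (b) is satisfied (T AND T).
(1): F OR T → true.
(i) no delinquency — holds.
(ii) has storefront — fails.
(a): T AND F → false.
(b) ≤ 21 employees — not satisfied.
(i) ≥ 4 yrs in jurisdiction — holds.
(ii) nonprofit — met.
(iii) Schedule C activity — holds.
So (c) is satisfied (T AND T AND T).
So (2) is satisfied (F OR F OR T).
So Overall is satisfied (T AND T).
Exception (returns current) — not satisfied.
Result: main true OR exception false → true.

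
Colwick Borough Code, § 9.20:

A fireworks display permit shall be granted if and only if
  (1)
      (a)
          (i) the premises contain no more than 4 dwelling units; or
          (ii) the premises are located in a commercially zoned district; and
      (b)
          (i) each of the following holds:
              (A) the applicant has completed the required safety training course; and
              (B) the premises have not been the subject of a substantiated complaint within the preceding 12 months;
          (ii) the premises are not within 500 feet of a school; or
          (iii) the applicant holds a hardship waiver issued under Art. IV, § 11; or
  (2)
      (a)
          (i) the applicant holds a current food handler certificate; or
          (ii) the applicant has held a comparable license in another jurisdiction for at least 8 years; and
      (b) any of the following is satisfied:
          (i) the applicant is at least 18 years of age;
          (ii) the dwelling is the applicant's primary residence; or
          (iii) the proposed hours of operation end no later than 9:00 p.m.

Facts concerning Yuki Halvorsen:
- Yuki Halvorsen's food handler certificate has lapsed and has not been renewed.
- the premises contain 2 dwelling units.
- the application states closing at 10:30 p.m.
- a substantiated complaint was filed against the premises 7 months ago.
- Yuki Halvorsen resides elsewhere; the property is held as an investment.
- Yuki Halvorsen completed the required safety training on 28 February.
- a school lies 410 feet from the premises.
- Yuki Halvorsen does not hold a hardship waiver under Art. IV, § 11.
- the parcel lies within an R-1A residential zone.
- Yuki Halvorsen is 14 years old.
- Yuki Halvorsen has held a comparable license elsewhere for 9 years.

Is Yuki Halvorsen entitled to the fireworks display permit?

(i) ≤ 4 units — met.
(ii) commercially zoned — not met.
(a) = T OR F = true.
(A) safety training — met.
(B) no complaint in 12 mo. — not met.
So (i) is not satisfied (T AND F).
(ii) ≥500 ft from school — not satisfied.
(iii) hardship waiver — not satisfied.
So (b) is not satisfied (F OR F OR F).
(1): T AND F → false.
(i) food handler cert. — fails.
(ii) prior license ≥ 8 yr — holds.
(a): F OR T → true.
(i) age ≥ 18 — fails.
(ii) primary residence — fails.
(iii) closes by 9 p.m. — not met.
(b) = F OR F OR F = false.
So (2) is not satisfied (T AND F).
Overall = F OR F = false.

No — denied.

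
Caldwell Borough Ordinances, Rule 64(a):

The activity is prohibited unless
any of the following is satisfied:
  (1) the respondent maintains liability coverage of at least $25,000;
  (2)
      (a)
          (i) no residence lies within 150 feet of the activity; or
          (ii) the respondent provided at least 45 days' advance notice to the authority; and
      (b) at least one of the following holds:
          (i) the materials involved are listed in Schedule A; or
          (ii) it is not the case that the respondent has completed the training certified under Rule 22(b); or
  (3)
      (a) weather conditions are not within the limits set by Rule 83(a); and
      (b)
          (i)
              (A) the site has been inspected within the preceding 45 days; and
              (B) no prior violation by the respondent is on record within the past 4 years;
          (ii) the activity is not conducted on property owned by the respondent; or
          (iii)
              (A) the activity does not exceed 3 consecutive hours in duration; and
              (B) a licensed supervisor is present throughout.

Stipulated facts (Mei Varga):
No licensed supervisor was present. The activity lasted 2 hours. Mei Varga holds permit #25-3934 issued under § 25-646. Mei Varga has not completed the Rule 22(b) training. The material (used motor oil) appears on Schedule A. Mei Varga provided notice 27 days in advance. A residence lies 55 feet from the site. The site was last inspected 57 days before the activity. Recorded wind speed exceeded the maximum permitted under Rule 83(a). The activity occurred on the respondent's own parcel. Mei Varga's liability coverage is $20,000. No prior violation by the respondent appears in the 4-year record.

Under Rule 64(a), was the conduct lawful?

(1) coverage ≥ $25,000 — not satisfied.
(i) no residence in 150 ft — not met.
(ii) ≥45 days' notice — not satisfied.
(a): F OR F → false.
(i) Schedule A material — satisfied.
(ii) not (training certified) — satisfied.
(b): T OR T → true.
(2) = F AND T = false.
(a) not (weather ok) — met.
(A) site inspected — not satisfied.
(B) no prior violation — satisfied.
So (i) is not satisfied (F AND T).
(ii) not (own property) — not satisfied.
(A) ≤ 3 hrs duration — satisfied.
(B) supervisor present — not met.
So (iii) is not satisfied (T AND F).
(b) = F OR F OR F = false.
(3) = T AND F = false.
So Overall is not satisfied (F OR F OR F).

No — unlawful.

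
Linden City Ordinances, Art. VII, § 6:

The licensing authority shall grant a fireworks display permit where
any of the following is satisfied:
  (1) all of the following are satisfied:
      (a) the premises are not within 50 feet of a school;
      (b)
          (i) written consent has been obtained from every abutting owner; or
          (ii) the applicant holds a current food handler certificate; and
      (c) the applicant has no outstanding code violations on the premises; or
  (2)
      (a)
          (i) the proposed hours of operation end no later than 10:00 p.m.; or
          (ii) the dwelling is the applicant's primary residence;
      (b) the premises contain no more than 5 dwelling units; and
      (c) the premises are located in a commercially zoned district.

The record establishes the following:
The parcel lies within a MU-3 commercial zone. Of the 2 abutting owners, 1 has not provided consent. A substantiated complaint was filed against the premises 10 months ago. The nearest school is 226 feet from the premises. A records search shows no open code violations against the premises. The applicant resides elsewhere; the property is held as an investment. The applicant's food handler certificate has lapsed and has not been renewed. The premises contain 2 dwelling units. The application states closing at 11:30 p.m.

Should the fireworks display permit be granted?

No — denied.

(a) ≥50 ft from school — holds.
(i) all abutters consent — not satisfied.
(ii) food handler cert. — not satisfied.
(b): F OR F → false.
(c) no code violations — met.
So (1) is not satisfied (T AND F AND T).
(i) closes by 10 p.m. — fails.
(ii) primary residence — not met.
(a): F OR F → false.
(b) ≤ 5 units — holds.
(c) commercially zoned — met.
(2): F AND T AND T → false.
Overall = F OR F = false.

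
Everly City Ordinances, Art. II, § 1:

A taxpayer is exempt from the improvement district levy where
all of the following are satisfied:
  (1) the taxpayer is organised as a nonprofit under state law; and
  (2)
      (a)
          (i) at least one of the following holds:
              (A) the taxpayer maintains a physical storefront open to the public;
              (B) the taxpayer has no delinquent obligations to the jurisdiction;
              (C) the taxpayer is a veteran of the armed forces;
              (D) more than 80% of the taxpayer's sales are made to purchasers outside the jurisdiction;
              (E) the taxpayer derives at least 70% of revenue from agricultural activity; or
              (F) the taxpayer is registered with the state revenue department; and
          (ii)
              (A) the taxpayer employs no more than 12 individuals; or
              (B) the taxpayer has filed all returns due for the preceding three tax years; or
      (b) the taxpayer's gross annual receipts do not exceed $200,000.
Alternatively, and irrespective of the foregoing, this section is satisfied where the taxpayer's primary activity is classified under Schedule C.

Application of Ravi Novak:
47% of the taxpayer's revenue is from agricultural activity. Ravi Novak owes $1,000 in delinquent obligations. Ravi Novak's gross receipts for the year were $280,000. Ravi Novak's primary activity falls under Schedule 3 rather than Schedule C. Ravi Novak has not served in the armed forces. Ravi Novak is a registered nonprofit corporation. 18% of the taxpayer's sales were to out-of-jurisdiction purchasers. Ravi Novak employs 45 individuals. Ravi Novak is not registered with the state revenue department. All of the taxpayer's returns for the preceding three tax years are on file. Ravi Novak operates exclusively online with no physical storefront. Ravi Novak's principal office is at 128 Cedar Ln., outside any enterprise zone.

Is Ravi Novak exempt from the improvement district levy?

(1) nonprofit — satisfied.
(A) has storefront — not met.
(B) no delinquency — fails.
(C) veteran — fails.
(D) >80% out-of-jur. sales — not met.
(E) ≥70% agricultural — fails.
(F) state-registered — not met.
So (i) is not satisfied (F OR F OR F OR F OR F OR F).
(A) ≤ 12 employees — not satisfied.
(B) returns current — satisfied.
So (ii) is satisfied (F OR T).
So (a) is not satisfied (F AND T).
(b) receipts ≤ $200,000 — not met.
So (2) is not satisfied (F OR F).
Overall: T AND F → false.
Exception (Schedule C activity) — not satisfied.
Result: main false OR exception false → false.

No — not exempt.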